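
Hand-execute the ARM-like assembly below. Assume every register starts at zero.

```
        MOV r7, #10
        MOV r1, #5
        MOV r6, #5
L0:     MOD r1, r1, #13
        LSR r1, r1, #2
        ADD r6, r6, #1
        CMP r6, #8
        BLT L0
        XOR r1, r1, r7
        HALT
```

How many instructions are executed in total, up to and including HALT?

20

after MOV r7, #10: r7=10
after MOV r1, #5: r1=5
after MOV r6, #5: r6=5
after MOD r1, r1, #13: r1=5%13=5
after LSR r1, r1, #2: r1=5>>2=1
after ADD r6, r6, #1: r6=5+1=6
CMP r6, #8  (cmp 6,8)
BLT L0: taken
after MOD r1, r1, #13: r1=1%13=1
after LSR r1, r1, #2: r1=1>>2=0
after ADD r6, r6, #1: r6=6+1=7
CMP r6, #8  (cmp 7,8)
BLT L0: taken
after MOD r1, r1, #13: r1=0%13=0
after LSR r1, r1, #2: r1=0>>2=0
after ADD r6, r6, #1: r6=7+1=8
CMP r6, #8  (cmp 8,8)
BLT L0: not taken
after XOR r1, r1, r7: r1=0^10=10
halt.
Total executed instructions: 20.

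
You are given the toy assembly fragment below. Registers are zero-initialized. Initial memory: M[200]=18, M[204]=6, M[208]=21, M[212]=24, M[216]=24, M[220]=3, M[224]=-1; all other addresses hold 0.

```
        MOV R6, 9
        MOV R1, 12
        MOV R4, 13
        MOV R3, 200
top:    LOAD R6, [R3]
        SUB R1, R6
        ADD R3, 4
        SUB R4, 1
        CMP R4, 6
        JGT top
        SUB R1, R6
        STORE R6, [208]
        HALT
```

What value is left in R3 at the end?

after MOV R6, 9: R6=9
after MOV R1, 12: R1=12
after MOV R4, 13: R4=13
after MOV R3, 200: R3=200
after LOAD R6, [R3]: R6=M[200]=18
after SUB R1, R6: R1=12-18=-6
after ADD R3, 4: R3=200+4=204
after SUB R4, 1: R4=13-1=12
CMP R4, 6  (cmp 12,6)
JGT top: taken
after LOAD R6, [R3]: R6=M[204]=6
after SUB R1, R6: R1=(-6)-6=-12
after ADD R3, 4: R3=204+4=208
after SUB R4, 1: R4=12-1=11
CMP R4, 6  (cmp 11,6)
JGT top: taken
after LOAD R6, [R3]: R6=M[208]=21
after SUB R1, R6: R1=(-12)-21=-33
after ADD R3, 4: R3=208+4=212
after SUB R4, 1: R4=11-1=10
CMP R4, 6  (cmp 10,6)
JGT top: taken
after LOAD R6, [R3]: R6=M[212]=24
after SUB R1, R6: R1=(-33)-24=-57
after ADD R3, 4: R3=212+4=216
after SUB R4, 1: R4=10-1=9
CMP R4, 6  (cmp 9,6)
JGT top: taken
after LOAD R6, [R3]: R6=M[216]=24
after SUB R1, R6: R1=(-57)-24=-81
after ADD R3, 4: R3=216+4=220
after SUB R4, 1: R4=9-1=8
CMP R4, 6  (cmp 8,6)
JGT top: taken
after LOAD R6, [R3]: R6=M[220]=3
after SUB R1, R6: R1=(-81)-3=-84
after ADD R3, 4: R3=220+4=224
after SUB R4, 1: R4=8-1=7
CMP R4, 6  (cmp 7,6)
JGT top: taken
after LOAD R6, [R3]: R6=M[224]=-1
after SUB R1, R6: R1=(-84)-(-1)=-83
after ADD R3, 4: R3=224+4=228
after SUB R4, 1: R4=7-1=6
CMP R4, 6  (cmp 6,6)
JGT top: not taken
after SUB R1, R6: R1=(-83)-(-1)=-82
STORE R6, [208] → M[208]=-1
halt.

228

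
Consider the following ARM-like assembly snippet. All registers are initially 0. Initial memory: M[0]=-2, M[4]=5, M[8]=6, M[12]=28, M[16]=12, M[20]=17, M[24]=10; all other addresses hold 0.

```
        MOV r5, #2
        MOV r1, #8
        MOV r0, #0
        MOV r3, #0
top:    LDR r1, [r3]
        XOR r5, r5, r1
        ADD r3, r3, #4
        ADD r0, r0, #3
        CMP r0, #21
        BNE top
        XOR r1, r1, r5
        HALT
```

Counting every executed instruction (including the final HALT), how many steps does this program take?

after MOV r5, #2: r5=2
after MOV r1, #8: r1=8
after MOV r0, #0: r0=0
after MOV r3, #0: r3=0
after LDR r1, [r3]: r1=M[0]=-2
after XOR r5, r5, r1: r5=2^(-2)=-4
after ADD r3, r3, #4: r3=0+4=4
after ADD r0, r0, #3: r0=0+3=3
CMP r0, #21  (cmp 3,21)
BNE top: taken
after LDR r1, [r3]: r1=M[4]=5
after XOR r5, r5, r1: r5=(-4)^5=-7
after ADD r3, r3, #4: r3=4+4=8
after ADD r0, r0, #3: r0=3+3=6
CMP r0, #21  (cmp 6,21)
BNE top: taken
after LDR r1, [r3]: r1=M[8]=6
after XOR r5, r5, r1: r5=(-7)^6=-1
after ADD r3, r3, #4: r3=8+4=12
after ADD r0, r0, #3: r0=6+3=9
CMP r0, #21  (cmp 9,21)
BNE top: taken
after LDR r1, [r3]: r1=M[12]=28
after XOR r5, r5, r1: r5=(-1)^28=-29
after ADD r3, r3, #4: r3=12+4=16
after ADD r0, r0, #3: r0=9+3=12
CMP r0, #21  (cmp 12,21)
BNE top: taken
after LDR r1, [r3]: r1=M[16]=12
after XOR r5, r5, r1: r5=(-29)^12=-17
after ADD r3, r3, #4: r3=16+4=20
after ADD r0, r0, #3: r0=12+3=15
CMP r0, #21  (cmp 15,21)
BNE top: taken
after LDR r1, [r3]: r1=M[20]=17
after XOR r5, r5, r1: r5=(-17)^17=-2
after ADD r3, r3, #4: r3=20+4=24
after ADD r0, r0, #3: r0=15+3=18
CMP r0, #21  (cmp 18,21)
BNE top: taken
after LDR r1, [r3]: r1=M[24]=10
after XOR r5, r5, r1: r5=(-2)^10=-12
after ADD r3, r3, #4: r3=24+4=28
after ADD r0, r0, #3: r0=18+3=21
CMP r0, #21  (cmp 21,21)
BNE top: not taken
after XOR r1, r1, r5: r1=10^(-12)=-2
halt.
Total executed instructions: 48.

48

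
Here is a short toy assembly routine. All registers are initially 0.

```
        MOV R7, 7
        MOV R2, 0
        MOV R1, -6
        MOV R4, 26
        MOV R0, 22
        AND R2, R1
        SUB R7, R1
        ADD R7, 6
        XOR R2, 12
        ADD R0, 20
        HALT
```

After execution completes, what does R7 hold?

MOV R7, 7 → R7=7
MOV R2, 0 → R2=0
MOV R1, -6 → R1=-6
MOV R4, 26 → R4=26
MOV R0, 22 → R0=22
AND R2, R1 → R2=0&(-6)=0
SUB R7, R1 → R7=7-(-6)=13
ADD R7, 6 → R7=13+6=19
XOR R2, 12 → R2=0^12=12
ADD R0, 20 → R0=22+20=42
halt.

19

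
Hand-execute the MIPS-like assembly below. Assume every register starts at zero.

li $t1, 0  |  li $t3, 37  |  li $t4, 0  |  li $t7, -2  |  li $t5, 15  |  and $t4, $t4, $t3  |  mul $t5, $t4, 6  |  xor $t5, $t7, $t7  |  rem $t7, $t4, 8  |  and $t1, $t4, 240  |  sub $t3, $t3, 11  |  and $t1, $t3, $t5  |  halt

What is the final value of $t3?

li $t1, 0 → $t1=0
li $t3, 37 → $t3=37
li $t4, 0 → $t4=0
li $t7, -2 → $t7=-2
li $t5, 15 → $t5=15
and $t4, $t4, $t3 → $t4=0&37=0
mul $t5, $t4, 6 → $t5=0*6=0
xor $t5, $t7, $t7 → $t5=(-2)^(-2)=0
rem $t7, $t4, 8 → $t7=0%8=0
and $t1, $t4, 240 → $t1=0&240=0
sub $t3, $t3, 11 → $t3=37-11=26
and $t1, $t3, $t5 → $t1=26&0=0
halt.

26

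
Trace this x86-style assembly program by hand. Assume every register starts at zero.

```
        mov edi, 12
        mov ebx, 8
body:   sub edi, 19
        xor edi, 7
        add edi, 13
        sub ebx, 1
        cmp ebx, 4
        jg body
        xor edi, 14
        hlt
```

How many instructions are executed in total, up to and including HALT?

28

after mov edi, 12: edi=12
after mov ebx, 8: ebx=8
after sub edi, 19: edi=12-19=-7
after xor edi, 7: edi=(-7)^7=-2
after add edi, 13: edi=(-2)+13=11
after sub ebx, 1: ebx=8-1=7
cmp ebx, 4  (cmp 7,4)
jg body: taken
after sub edi, 19: edi=11-19=-8
after xor edi, 7: edi=(-8)^7=-1
after add edi, 13: edi=(-1)+13=12
after sub ebx, 1: ebx=7-1=6
cmp ebx, 4  (cmp 6,4)
jg body: taken
after sub edi, 19: edi=12-19=-7
after xor edi, 7: edi=(-7)^7=-2
after add edi, 13: edi=(-2)+13=11
after sub ebx, 1: ebx=6-1=5
cmp ebx, 4  (cmp 5,4)
jg body: taken
after sub edi, 19: edi=11-19=-8
after xor edi, 7: edi=(-8)^7=-1
after add edi, 13: edi=(-1)+13=12
after sub ebx, 1: ebx=5-1=4
cmp ebx, 4  (cmp 4,4)
jg body: not taken
after xor edi, 14: edi=12^14=2
halt.
Total executed instructions: 28.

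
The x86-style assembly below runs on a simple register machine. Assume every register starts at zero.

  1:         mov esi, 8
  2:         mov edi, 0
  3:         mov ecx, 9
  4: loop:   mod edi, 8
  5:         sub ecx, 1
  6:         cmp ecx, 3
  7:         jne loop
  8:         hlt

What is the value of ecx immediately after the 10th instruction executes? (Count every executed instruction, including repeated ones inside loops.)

7

mov esi, 8 → esi=8
mov edi, 0 → edi=0
mov ecx, 9 → ecx=9
mod edi, 8 → edi=0%8=0
sub ecx, 1 → ecx=9-1=8
cmp ecx, 3  (cmp 8,3)
jne loop: taken
mod edi, 8 → edi=0%8=0
sub ecx, 1 → ecx=8-1=7
cmp ecx, 3  (cmp 7,3)
After step 10: ecx = 7.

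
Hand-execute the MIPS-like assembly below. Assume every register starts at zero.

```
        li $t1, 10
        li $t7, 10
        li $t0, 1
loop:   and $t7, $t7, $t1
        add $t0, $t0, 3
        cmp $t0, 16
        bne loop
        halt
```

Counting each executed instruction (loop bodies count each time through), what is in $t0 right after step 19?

$t1=10
$t7=10
$t0=1
$t7=10&10=10
$t0=1+3=4
cmp $t0, 16  (cmp 4,16)
bne loop: taken
$t7=10&10=10
$t0=4+3=7
cmp $t0, 16  (cmp 7,16)
bne loop: taken
$t7=10&10=10
$t0=7+3=10
cmp $t0, 16  (cmp 10,16)
bne loop: taken
$t7=10&10=10
$t0=10+3=13
cmp $t0, 16  (cmp 13,16)
bne loop: taken
After step 19: $t0 = 13.

13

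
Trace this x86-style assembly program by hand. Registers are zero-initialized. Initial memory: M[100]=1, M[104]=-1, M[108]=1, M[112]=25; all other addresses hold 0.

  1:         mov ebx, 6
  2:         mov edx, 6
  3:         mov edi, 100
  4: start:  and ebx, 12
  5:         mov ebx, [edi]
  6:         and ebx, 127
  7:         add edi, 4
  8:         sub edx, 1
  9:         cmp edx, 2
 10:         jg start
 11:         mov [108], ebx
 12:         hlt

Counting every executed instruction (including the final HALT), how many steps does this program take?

ebx=6
edx=6
edi=100
ebx=6&12=4
ebx=M[100]=1
ebx=1&127=1
edi=100+4=104
edx=6-1=5
cmp edx, 2  (cmp 5,2)
jg start: taken
ebx=1&12=0
ebx=M[104]=-1
ebx=(-1)&127=127
edi=104+4=108
edx=5-1=4
cmp edx, 2  (cmp 4,2)
jg start: taken
ebx=127&12=12
ebx=M[108]=1
ebx=1&127=1
edi=108+4=112
edx=4-1=3
cmp edx, 2  (cmp 3,2)
jg start: taken
ebx=1&12=0
ebx=M[112]=25
ebx=25&127=25
edi=112+4=116
edx=3-1=2
cmp edx, 2  (cmp 2,2)
jg start: not taken
mov [108], ebx → M[108]=25
halt.
Total executed instructions: 33.

33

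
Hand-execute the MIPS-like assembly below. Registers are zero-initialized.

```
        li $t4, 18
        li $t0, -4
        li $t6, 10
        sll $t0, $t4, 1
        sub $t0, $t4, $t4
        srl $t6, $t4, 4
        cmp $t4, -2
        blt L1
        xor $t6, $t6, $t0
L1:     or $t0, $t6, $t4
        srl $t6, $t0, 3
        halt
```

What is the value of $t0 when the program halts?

li $t4, 18 → $t4=18
li $t0, -4 → $t0=-4
li $t6, 10 → $t6=10
sll $t0, $t4, 1 → $t0=18<<1=36
sub $t0, $t4, $t4 → $t0=18-18=0
srl $t6, $t4, 4 → $t6=18>>4=1
cmp $t4, -2  (cmp 18,-2)
blt L1: not taken
xor $t6, $t6, $t0 → $t6=1^0=1
or $t0, $t6, $t4 → $t0=1|18=19
srl $t6, $t0, 3 → $t6=19>>3=2
halt.

19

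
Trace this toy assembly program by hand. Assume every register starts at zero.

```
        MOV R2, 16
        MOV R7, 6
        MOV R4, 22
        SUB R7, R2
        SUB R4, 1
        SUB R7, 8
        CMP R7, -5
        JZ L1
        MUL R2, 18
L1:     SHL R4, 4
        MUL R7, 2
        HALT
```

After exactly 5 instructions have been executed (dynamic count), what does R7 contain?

-10

MOV R2, 16 → R2=16
MOV R7, 6 → R7=6
MOV R4, 22 → R4=22
SUB R7, R2 → R7=6-16=-10
SUB R4, 1 → R4=22-1=21
After step 5: R7 = -10.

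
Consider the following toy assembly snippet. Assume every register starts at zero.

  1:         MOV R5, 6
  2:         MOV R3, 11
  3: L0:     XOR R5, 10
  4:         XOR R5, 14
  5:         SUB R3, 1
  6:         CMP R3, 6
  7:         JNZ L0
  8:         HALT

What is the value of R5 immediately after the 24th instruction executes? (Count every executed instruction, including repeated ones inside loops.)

MOV R5, 6 → R5=6
MOV R3, 11 → R3=11
XOR R5, 10 → R5=6^10=12
XOR R5, 14 → R5=12^14=2
SUB R3, 1 → R3=11-1=10
CMP R3, 6  (cmp 10,6)
JNZ L0: taken
XOR R5, 10 → R5=2^10=8
XOR R5, 14 → R5=8^14=6
SUB R3, 1 → R3=10-1=9
CMP R3, 6  (cmp 9,6)
JNZ L0: taken
XOR R5, 10 → R5=6^10=12
XOR R5, 14 → R5=12^14=2
SUB R3, 1 → R3=9-1=8
CMP R3, 6  (cmp 8,6)
JNZ L0: taken
XOR R5, 10 → R5=2^10=8
XOR R5, 14 → R5=8^14=6
SUB R3, 1 → R3=8-1=7
CMP R3, 6  (cmp 7,6)
JNZ L0: taken
XOR R5, 10 → R5=6^10=12
XOR R5, 14 → R5=12^14=2
After step 24: R5 = 2.

2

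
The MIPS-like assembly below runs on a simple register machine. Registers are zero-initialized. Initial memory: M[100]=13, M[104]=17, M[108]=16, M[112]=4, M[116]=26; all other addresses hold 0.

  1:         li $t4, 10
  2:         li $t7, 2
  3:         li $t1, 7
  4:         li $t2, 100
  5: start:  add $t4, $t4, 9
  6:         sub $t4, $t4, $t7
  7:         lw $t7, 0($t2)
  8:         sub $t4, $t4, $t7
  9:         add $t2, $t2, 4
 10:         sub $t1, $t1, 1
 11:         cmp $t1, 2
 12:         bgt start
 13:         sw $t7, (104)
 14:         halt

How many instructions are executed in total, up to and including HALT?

46

li $t4, 10 → $t4=10
li $t7, 2 → $t7=2
li $t1, 7 → $t1=7
li $t2, 100 → $t2=100
add $t4, $t4, 9 → $t4=10+9=19
sub $t4, $t4, $t7 → $t4=19-2=17
lw $t7, 0($t2) → $t7=M[100]=13
sub $t4, $t4, $t7 → $t4=17-13=4
add $t2, $t2, 4 → $t2=100+4=104
sub $t1, $t1, 1 → $t1=7-1=6
cmp $t1, 2  (cmp 6,2)
bgt start: taken
add $t4, $t4, 9 → $t4=4+9=13
sub $t4, $t4, $t7 → $t4=13-13=0
lw $t7, 0($t2) → $t7=M[104]=17
sub $t4, $t4, $t7 → $t4=0-17=-17
add $t2, $t2, 4 → $t2=104+4=108
sub $t1, $t1, 1 → $t1=6-1=5
cmp $t1, 2  (cmp 5,2)
bgt start: taken
add $t4, $t4, 9 → $t4=(-17)+9=-8
sub $t4, $t4, $t7 → $t4=(-8)-17=-25
lw $t7, 0($t2) → $t7=M[108]=16
sub $t4, $t4, $t7 → $t4=(-25)-16=-41
add $t2, $t2, 4 → $t2=108+4=112
sub $t1, $t1, 1 → $t1=5-1=4
cmp $t1, 2  (cmp 4,2)
bgt start: taken
add $t4, $t4, 9 → $t4=(-41)+9=-32
sub $t4, $t4, $t7 → $t4=(-32)-16=-48
lw $t7, 0($t2) → $t7=M[112]=4
sub $t4, $t4, $t7 → $t4=(-48)-4=-52
add $t2, $t2, 4 → $t2=112+4=116
sub $t1, $t1, 1 → $t1=4-1=3
cmp $t1, 2  (cmp 3,2)
bgt start: taken
add $t4, $t4, 9 → $t4=(-52)+9=-43
sub $t4, $t4, $t7 → $t4=(-43)-4=-47
lw $t7, 0($t2) → $t7=M[116]=26
sub $t4, $t4, $t7 → $t4=(-47)-26=-73
add $t2, $t2, 4 → $t2=116+4=120
sub $t1, $t1, 1 → $t1=3-1=2
cmp $t1, 2  (cmp 2,2)
bgt start: not taken
sw $t7, (104) → M[104]=26
halt.
Total executed instructions: 46.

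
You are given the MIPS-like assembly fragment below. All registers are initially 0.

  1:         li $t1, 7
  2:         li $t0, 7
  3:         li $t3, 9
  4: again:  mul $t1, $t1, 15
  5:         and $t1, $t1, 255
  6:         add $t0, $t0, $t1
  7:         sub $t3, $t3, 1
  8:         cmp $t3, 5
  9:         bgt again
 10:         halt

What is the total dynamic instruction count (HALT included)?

28

$t1=7
$t0=7
$t3=9
$t1=7*15=105
$t1=105&255=105
$t0=7+105=112
$t3=9-1=8
cmp $t3, 5  (cmp 8,5)
bgt again: taken
$t1=105*15=1575
$t1=1575&255=39
$t0=112+39=151
$t3=8-1=7
cmp $t3, 5  (cmp 7,5)
bgt again: taken
$t1=39*15=585
$t1=585&255=73
$t0=151+73=224
$t3=7-1=6
cmp $t3, 5  (cmp 6,5)
bgt again: taken
$t1=73*15=1095
$t1=1095&255=71
$t0=224+71=295
$t3=6-1=5
cmp $t3, 5  (cmp 5,5)
bgt again: not taken
halt.
Total executed instructions: 28.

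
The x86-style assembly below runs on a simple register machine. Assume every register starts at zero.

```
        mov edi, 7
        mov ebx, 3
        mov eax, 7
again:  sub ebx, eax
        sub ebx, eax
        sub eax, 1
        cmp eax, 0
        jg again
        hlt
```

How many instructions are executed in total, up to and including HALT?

edi=7
ebx=3
eax=7
ebx=3-7=-4
ebx=(-4)-7=-11
eax=7-1=6
cmp eax, 0  (cmp 6,0)
jg again: taken
ebx=(-11)-6=-17
ebx=(-17)-6=-23
eax=6-1=5
cmp eax, 0  (cmp 5,0)
jg again: taken
ebx=(-23)-5=-28
ebx=(-28)-5=-33
eax=5-1=4
cmp eax, 0  (cmp 4,0)
jg again: taken
ebx=(-33)-4=-37
ebx=(-37)-4=-41
eax=4-1=3
cmp eax, 0  (cmp 3,0)
jg again: taken
ebx=(-41)-3=-44
ebx=(-44)-3=-47
eax=3-1=2
cmp eax, 0  (cmp 2,0)
jg again: taken
ebx=(-47)-2=-49
ebx=(-49)-2=-51
eax=2-1=1
cmp eax, 0  (cmp 1,0)
jg again: taken
ebx=(-51)-1=-52
ebx=(-52)-1=-53
eax=1-1=0
cmp eax, 0  (cmp 0,0)
jg again: not taken
halt.
Total executed instructions: 39.

39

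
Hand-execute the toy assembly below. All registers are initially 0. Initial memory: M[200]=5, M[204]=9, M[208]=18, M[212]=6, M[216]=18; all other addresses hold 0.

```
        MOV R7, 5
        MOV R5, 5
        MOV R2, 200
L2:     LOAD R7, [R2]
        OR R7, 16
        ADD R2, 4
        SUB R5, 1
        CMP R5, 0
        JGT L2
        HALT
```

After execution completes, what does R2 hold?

220

after MOV R7, 5: R7=5
after MOV R5, 5: R5=5
after MOV R2, 200: R2=200
after LOAD R7, [R2]: R7=M[200]=5
after OR R7, 16: R7=5|16=21
after ADD R2, 4: R2=200+4=204
after SUB R5, 1: R5=5-1=4
CMP R5, 0  (cmp 4,0)
JGT L2: taken
after LOAD R7, [R2]: R7=M[204]=9
after OR R7, 16: R7=9|16=25
after ADD R2, 4: R2=204+4=208
after SUB R5, 1: R5=4-1=3
CMP R5, 0  (cmp 3,0)
JGT L2: taken
after LOAD R7, [R2]: R7=M[208]=18
after OR R7, 16: R7=18|16=18
after ADD R2, 4: R2=208+4=212
after SUB R5, 1: R5=3-1=2
CMP R5, 0  (cmp 2,0)
JGT L2: taken
after LOAD R7, [R2]: R7=M[212]=6
after OR R7, 16: R7=6|16=22
after ADD R2, 4: R2=212+4=216
after SUB R5, 1: R5=2-1=1
CMP R5, 0  (cmp 1,0)
JGT L2: taken
after LOAD R7, [R2]: R7=M[216]=18
after OR R7, 16: R7=18|16=18
after ADD R2, 4: R2=216+4=220
after SUB R5, 1: R5=1-1=0
CMP R5, 0  (cmp 0,0)
JGT L2: not taken
halt.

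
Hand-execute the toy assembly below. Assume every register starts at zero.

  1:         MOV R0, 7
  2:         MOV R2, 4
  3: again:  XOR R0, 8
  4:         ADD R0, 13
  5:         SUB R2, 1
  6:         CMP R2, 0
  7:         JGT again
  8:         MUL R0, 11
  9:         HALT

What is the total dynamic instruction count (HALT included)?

24

R0=7
R2=4
R0=7^8=15
R0=15+13=28
R2=4-1=3
CMP R2, 0  (cmp 3,0)
JGT again: taken
R0=28^8=20
R0=20+13=33
R2=3-1=2
CMP R2, 0  (cmp 2,0)
JGT again: taken
R0=33^8=41
R0=41+13=54
R2=2-1=1
CMP R2, 0  (cmp 1,0)
JGT again: taken
R0=54^8=62
R0=62+13=75
R2=1-1=0
CMP R2, 0  (cmp 0,0)
JGT again: not taken
R0=75*11=825
halt.
Total executed instructions: 24.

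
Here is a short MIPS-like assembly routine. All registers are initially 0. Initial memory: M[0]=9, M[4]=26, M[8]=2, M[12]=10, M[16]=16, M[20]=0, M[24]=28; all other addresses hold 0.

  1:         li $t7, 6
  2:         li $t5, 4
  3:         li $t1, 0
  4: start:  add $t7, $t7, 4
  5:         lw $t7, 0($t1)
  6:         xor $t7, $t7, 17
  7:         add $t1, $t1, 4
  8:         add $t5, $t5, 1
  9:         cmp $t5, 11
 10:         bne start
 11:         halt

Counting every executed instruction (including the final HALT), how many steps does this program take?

$t7=6
$t5=4
$t1=0
$t7=6+4=10
$t7=M[0]=9
$t7=9^17=24
$t1=0+4=4
$t5=4+1=5
cmp $t5, 11  (cmp 5,11)
bne start: taken
$t7=24+4=28
$t7=M[4]=26
$t7=26^17=11
$t1=4+4=8
$t5=5+1=6
cmp $t5, 11  (cmp 6,11)
bne start: taken
$t7=11+4=15
$t7=M[8]=2
$t7=2^17=19
$t1=8+4=12
$t5=6+1=7
cmp $t5, 11  (cmp 7,11)
bne start: taken
$t7=19+4=23
$t7=M[12]=10
$t7=10^17=27
$t1=12+4=16
$t5=7+1=8
cmp $t5, 11  (cmp 8,11)
bne start: taken
$t7=27+4=31
$t7=M[16]=16
$t7=16^17=1
$t1=16+4=20
$t5=8+1=9
cmp $t5, 11  (cmp 9,11)
bne start: taken
$t7=1+4=5
$t7=M[20]=0
$t7=0^17=17
$t1=20+4=24
$t5=9+1=10
cmp $t5, 11  (cmp 10,11)
bne start: taken
$t7=17+4=21
$t7=M[24]=28
$t7=28^17=13
$t1=24+4=28
$t5=10+1=11
cmp $t5, 11  (cmp 11,11)
bne start: not taken
halt.
Total executed instructions: 53.

53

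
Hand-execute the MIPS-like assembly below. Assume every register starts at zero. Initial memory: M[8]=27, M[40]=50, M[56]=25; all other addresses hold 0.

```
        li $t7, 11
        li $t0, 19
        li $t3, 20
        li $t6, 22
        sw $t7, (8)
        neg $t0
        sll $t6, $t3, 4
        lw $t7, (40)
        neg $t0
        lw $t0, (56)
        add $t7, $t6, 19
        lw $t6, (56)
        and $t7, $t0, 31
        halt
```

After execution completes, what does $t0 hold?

25

after li $t7, 11: $t7=11
after li $t0, 19: $t0=19
after li $t3, 20: $t3=20
after li $t6, 22: $t6=22
sw $t7, (8) → M[8]=11
after neg $t0: $t0=-(19)=-19
after sll $t6, $t3, 4: $t6=20<<4=320
after lw $t7, (40): $t7=M[40]=50
after neg $t0: $t0=-(-19)=19
after lw $t0, (56): $t0=M[56]=25
after add $t7, $t6, 19: $t7=320+19=339
after lw $t6, (56): $t6=M[56]=25
after and $t7, $t0, 31: $t7=25&31=25
halt.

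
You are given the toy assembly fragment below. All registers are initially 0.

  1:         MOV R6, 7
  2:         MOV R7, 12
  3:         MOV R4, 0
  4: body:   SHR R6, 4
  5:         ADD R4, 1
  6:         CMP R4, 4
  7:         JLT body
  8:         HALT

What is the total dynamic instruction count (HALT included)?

20

R6=7
R7=12
R4=0
R6=7>>4=0
R4=0+1=1
CMP R4, 4  (cmp 1,4)
JLT body: taken
R6=0>>4=0
R4=1+1=2
CMP R4, 4  (cmp 2,4)
JLT body: taken
R6=0>>4=0
R4=2+1=3
CMP R4, 4  (cmp 3,4)
JLT body: taken
R6=0>>4=0
R4=3+1=4
CMP R4, 4  (cmp 4,4)
JLT body: not taken
halt.
Total executed instructions: 20.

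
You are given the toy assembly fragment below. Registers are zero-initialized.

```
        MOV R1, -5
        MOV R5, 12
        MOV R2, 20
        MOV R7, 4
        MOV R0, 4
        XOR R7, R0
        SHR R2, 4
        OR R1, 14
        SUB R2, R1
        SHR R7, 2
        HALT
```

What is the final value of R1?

after MOV R1, -5: R1=-5
after MOV R5, 12: R5=12
after MOV R2, 20: R2=20
after MOV R7, 4: R7=4
after MOV R0, 4: R0=4
after XOR R7, R0: R7=4^4=0
after SHR R2, 4: R2=20>>4=1
after OR R1, 14: R1=(-5)|14=-1
after SUB R2, R1: R2=1-(-1)=2
after SHR R7, 2: R7=0>>2=0
halt.

-1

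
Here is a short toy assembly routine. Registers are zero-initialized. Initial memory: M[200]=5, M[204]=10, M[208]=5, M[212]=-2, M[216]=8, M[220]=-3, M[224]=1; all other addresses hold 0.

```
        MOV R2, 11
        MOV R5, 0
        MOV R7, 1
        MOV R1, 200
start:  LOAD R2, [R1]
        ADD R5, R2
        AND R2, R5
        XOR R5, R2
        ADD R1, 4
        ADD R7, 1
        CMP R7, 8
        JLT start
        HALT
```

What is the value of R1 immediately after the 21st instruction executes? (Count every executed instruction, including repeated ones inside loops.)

after MOV R2, 11: R2=11
after MOV R5, 0: R5=0
after MOV R7, 1: R7=1
after MOV R1, 200: R1=200
after LOAD R2, [R1]: R2=M[200]=5
after ADD R5, R2: R5=0+5=5
after AND R2, R5: R2=5&5=5
after XOR R5, R2: R5=5^5=0
after ADD R1, 4: R1=200+4=204
after ADD R7, 1: R7=1+1=2
CMP R7, 8  (cmp 2,8)
JLT start: taken
after LOAD R2, [R1]: R2=M[204]=10
after ADD R5, R2: R5=0+10=10
after AND R2, R5: R2=10&10=10
after XOR R5, R2: R5=10^10=0
after ADD R1, 4: R1=204+4=208
after ADD R7, 1: R7=2+1=3
CMP R7, 8  (cmp 3,8)
JLT start: taken
after LOAD R2, [R1]: R2=M[208]=5
After step 21: R1 = 208.

208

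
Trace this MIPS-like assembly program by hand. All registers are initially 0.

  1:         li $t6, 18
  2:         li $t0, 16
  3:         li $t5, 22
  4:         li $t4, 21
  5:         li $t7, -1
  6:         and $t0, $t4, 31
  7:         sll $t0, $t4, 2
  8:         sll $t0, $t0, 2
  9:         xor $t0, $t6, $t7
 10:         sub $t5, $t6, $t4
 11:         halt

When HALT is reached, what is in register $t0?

-19

$t6=18
$t0=16
$t5=22
$t4=21
$t7=-1
$t0=21&31=21
$t0=21<<2=84
$t0=84<<2=336
$t0=18^(-1)=-19
$t5=18-21=-3
halt.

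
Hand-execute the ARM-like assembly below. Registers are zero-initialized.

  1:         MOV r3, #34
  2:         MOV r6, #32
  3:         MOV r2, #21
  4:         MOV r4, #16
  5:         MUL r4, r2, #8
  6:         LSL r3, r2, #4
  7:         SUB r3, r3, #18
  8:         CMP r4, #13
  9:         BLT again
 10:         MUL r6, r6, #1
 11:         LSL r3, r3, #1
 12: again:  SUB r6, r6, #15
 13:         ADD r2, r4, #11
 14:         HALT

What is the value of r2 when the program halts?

MOV r3, #34 → r3=34
MOV r6, #32 → r6=32
MOV r2, #21 → r2=21
MOV r4, #16 → r4=16
MUL r4, r2, #8 → r4=21*8=168
LSL r3, r2, #4 → r3=21<<4=336
SUB r3, r3, #18 → r3=336-18=318
CMP r4, #13  (cmp 168,13)
BLT again: not taken
MUL r6, r6, #1 → r6=32*1=32
LSL r3, r3, #1 → r3=318<<1=636
SUB r6, r6, #15 → r6=32-15=17
ADD r2, r4, #11 → r2=168+11=179
halt.

179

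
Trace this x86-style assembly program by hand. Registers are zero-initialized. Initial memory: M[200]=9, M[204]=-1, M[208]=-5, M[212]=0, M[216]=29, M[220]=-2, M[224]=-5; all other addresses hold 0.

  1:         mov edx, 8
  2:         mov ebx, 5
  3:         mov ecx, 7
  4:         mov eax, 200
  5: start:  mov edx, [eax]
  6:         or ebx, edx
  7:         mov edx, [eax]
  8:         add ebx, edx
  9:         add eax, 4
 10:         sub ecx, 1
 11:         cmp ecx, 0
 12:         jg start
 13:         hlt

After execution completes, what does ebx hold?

-6

mov edx, 8 → edx=8
mov ebx, 5 → ebx=5
mov ecx, 7 → ecx=7
mov eax, 200 → eax=200
mov edx, [eax] → edx=M[200]=9
or ebx, edx → ebx=5|9=13
mov edx, [eax] → edx=M[200]=9
add ebx, edx → ebx=13+9=22
add eax, 4 → eax=200+4=204
sub ecx, 1 → ecx=7-1=6
cmp ecx, 0  (cmp 6,0)
jg start: taken
mov edx, [eax] → edx=M[204]=-1
or ebx, edx → ebx=22|(-1)=-1
mov edx, [eax] → edx=M[204]=-1
add ebx, edx → ebx=(-1)+(-1)=-2
add eax, 4 → eax=204+4=208
sub ecx, 1 → ecx=6-1=5
cmp ecx, 0  (cmp 5,0)
jg start: taken
mov edx, [eax] → edx=M[208]=-5
or ebx, edx → ebx=(-2)|(-5)=-1
mov edx, [eax] → edx=M[208]=-5
add ebx, edx → ebx=(-1)+(-5)=-6
add eax, 4 → eax=208+4=212
sub ecx, 1 → ecx=5-1=4
cmp ecx, 0  (cmp 4,0)
jg start: taken
mov edx, [eax] → edx=M[212]=0
or ebx, edx → ebx=(-6)|0=-6
mov edx, [eax] → edx=M[212]=0
add ebx, edx → ebx=(-6)+0=-6
add eax, 4 → eax=212+4=216
sub ecx, 1 → ecx=4-1=3
cmp ecx, 0  (cmp 3,0)
jg start: taken
mov edx, [eax] → edx=M[216]=29
or ebx, edx → ebx=(-6)|29=-1
mov edx, [eax] → edx=M[216]=29
add ebx, edx → ebx=(-1)+29=28
add eax, 4 → eax=216+4=220
sub ecx, 1 → ecx=3-1=2
cmp ecx, 0  (cmp 2,0)
jg start: taken
mov edx, [eax] → edx=M[220]=-2
or ebx, edx → ebx=28|(-2)=-2
mov edx, [eax] → edx=M[220]=-2
add ebx, edx → ebx=(-2)+(-2)=-4
add eax, 4 → eax=220+4=224
sub ecx, 1 → ecx=2-1=1
cmp ecx, 0  (cmp 1,0)
jg start: taken
mov edx, [eax] → edx=M[224]=-5
or ebx, edx → ebx=(-4)|(-5)=-1
mov edx, [eax] → edx=M[224]=-5
add ebx, edx → ebx=(-1)+(-5)=-6
add eax, 4 → eax=224+4=228
sub ecx, 1 → ecx=1-1=0
cmp ecx, 0  (cmp 0,0)
jg start: not taken
halt.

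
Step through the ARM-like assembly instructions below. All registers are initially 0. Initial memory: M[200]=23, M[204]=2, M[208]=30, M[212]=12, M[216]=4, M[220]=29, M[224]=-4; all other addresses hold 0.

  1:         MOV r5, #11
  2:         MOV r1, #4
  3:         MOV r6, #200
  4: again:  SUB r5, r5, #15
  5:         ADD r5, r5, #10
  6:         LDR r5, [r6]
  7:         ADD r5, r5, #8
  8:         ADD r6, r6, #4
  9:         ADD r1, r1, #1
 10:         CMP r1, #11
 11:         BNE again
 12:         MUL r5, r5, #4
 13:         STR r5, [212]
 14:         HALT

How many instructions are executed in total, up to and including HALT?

62

after MOV r5, #11: r5=11
after MOV r1, #4: r1=4
after MOV r6, #200: r6=200
after SUB r5, r5, #15: r5=11-15=-4
after ADD r5, r5, #10: r5=(-4)+10=6
after LDR r5, [r6]: r5=M[200]=23
after ADD r5, r5, #8: r5=23+8=31
after ADD r6, r6, #4: r6=200+4=204
after ADD r1, r1, #1: r1=4+1=5
CMP r1, #11  (cmp 5,11)
BNE again: taken
after SUB r5, r5, #15: r5=31-15=16
after ADD r5, r5, #10: r5=16+10=26
after LDR r5, [r6]: r5=M[204]=2
after ADD r5, r5, #8: r5=2+8=10
after ADD r6, r6, #4: r6=204+4=208
after ADD r1, r1, #1: r1=5+1=6
CMP r1, #11  (cmp 6,11)
BNE again: taken
after SUB r5, r5, #15: r5=10-15=-5
after ADD r5, r5, #10: r5=(-5)+10=5
after LDR r5, [r6]: r5=M[208]=30
after ADD r5, r5, #8: r5=30+8=38
after ADD r6, r6, #4: r6=208+4=212
after ADD r1, r1, #1: r1=6+1=7
CMP r1, #11  (cmp 7,11)
BNE again: taken
after SUB r5, r5, #15: r5=38-15=23
after ADD r5, r5, #10: r5=23+10=33
after LDR r5, [r6]: r5=M[212]=12
after ADD r5, r5, #8: r5=12+8=20
after ADD r6, r6, #4: r6=212+4=216
after ADD r1, r1, #1: r1=7+1=8
CMP r1, #11  (cmp 8,11)
BNE again: taken
after SUB r5, r5, #15: r5=20-15=5
after ADD r5, r5, #10: r5=5+10=15
after LDR r5, [r6]: r5=M[216]=4
after ADD r5, r5, #8: r5=4+8=12
after ADD r6, r6, #4: r6=216+4=220
after ADD r1, r1, #1: r1=8+1=9
CMP r1, #11  (cmp 9,11)
BNE again: taken
after SUB r5, r5, #15: r5=12-15=-3
after ADD r5, r5, #10: r5=(-3)+10=7
after LDR r5, [r6]: r5=M[220]=29
after ADD r5, r5, #8: r5=29+8=37
after ADD r6, r6, #4: r6=220+4=224
after ADD r1, r1, #1: r1=9+1=10
CMP r1, #11  (cmp 10,11)
BNE again: taken
after SUB r5, r5, #15: r5=37-15=22
after ADD r5, r5, #10: r5=22+10=32
after LDR r5, [r6]: r5=M[224]=-4
after ADD r5, r5, #8: r5=(-4)+8=4
after ADD r6, r6, #4: r6=224+4=228
after ADD r1, r1, #1: r1=10+1=11
CMP r1, #11  (cmp 11,11)
BNE again: not taken
after MUL r5, r5, #4: r5=4*4=16
STR r5, [212] → M[212]=16
halt.
Total executed instructions: 62.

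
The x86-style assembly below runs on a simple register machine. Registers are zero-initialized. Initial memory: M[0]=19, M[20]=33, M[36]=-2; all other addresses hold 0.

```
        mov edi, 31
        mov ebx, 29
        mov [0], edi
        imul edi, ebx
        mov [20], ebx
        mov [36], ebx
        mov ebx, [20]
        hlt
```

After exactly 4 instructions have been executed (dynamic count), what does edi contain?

899

edi=31
ebx=29
mov [0], edi → M[0]=31
edi=31*29=899
After step 4: edi = 899.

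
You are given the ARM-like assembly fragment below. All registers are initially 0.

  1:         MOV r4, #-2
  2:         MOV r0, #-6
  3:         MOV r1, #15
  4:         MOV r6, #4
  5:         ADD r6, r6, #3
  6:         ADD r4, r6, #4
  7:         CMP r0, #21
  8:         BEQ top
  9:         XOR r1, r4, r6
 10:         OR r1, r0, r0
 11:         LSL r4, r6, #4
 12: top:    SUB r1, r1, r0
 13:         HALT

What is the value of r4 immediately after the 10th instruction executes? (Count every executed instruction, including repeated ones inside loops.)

MOV r4, #-2 → r4=-2
MOV r0, #-6 → r0=-6
MOV r1, #15 → r1=15
MOV r6, #4 → r6=4
ADD r6, r6, #3 → r6=4+3=7
ADD r4, r6, #4 → r4=7+4=11
CMP r0, #21  (cmp -6,21)
BEQ top: not taken
XOR r1, r4, r6 → r1=11^7=12
OR r1, r0, r0 → r1=(-6)|(-6)=-6
After step 10: r4 = 11.

11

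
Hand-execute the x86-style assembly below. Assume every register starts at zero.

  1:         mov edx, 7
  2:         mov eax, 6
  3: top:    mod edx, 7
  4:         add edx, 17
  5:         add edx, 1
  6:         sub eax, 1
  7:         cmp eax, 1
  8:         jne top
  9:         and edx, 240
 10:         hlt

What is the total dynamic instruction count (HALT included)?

34

after mov edx, 7: edx=7
after mov eax, 6: eax=6
after mod edx, 7: edx=7%7=0
after add edx, 17: edx=0+17=17
after add edx, 1: edx=17+1=18
after sub eax, 1: eax=6-1=5
cmp eax, 1  (cmp 5,1)
jne top: taken
after mod edx, 7: edx=18%7=4
after add edx, 17: edx=4+17=21
after add edx, 1: edx=21+1=22
after sub eax, 1: eax=5-1=4
cmp eax, 1  (cmp 4,1)
jne top: taken
after mod edx, 7: edx=22%7=1
after add edx, 17: edx=1+17=18
after add edx, 1: edx=18+1=19
after sub eax, 1: eax=4-1=3
cmp eax, 1  (cmp 3,1)
jne top: taken
after mod edx, 7: edx=19%7=5
after add edx, 17: edx=5+17=22
after add edx, 1: edx=22+1=23
after sub eax, 1: eax=3-1=2
cmp eax, 1  (cmp 2,1)
jne top: taken
after mod edx, 7: edx=23%7=2
after add edx, 17: edx=2+17=19
after add edx, 1: edx=19+1=20
after sub eax, 1: eax=2-1=1
cmp eax, 1  (cmp 1,1)
jne top: not taken
after and edx, 240: edx=20&240=16
halt.
Total executed instructions: 34.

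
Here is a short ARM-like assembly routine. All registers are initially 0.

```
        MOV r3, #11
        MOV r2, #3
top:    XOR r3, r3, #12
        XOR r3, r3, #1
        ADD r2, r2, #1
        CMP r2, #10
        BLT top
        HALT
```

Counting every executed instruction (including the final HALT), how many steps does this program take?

after MOV r3, #11: r3=11
after MOV r2, #3: r2=3
after XOR r3, r3, #12: r3=11^12=7
after XOR r3, r3, #1: r3=7^1=6
after ADD r2, r2, #1: r2=3+1=4
CMP r2, #10  (cmp 4,10)
BLT top: taken
after XOR r3, r3, #12: r3=6^12=10
after XOR r3, r3, #1: r3=10^1=11
after ADD r2, r2, #1: r2=4+1=5
CMP r2, #10  (cmp 5,10)
BLT top: taken
after XOR r3, r3, #12: r3=11^12=7
after XOR r3, r3, #1: r3=7^1=6
after ADD r2, r2, #1: r2=5+1=6
CMP r2, #10  (cmp 6,10)
BLT top: taken
after XOR r3, r3, #12: r3=6^12=10
after XOR r3, r3, #1: r3=10^1=11
after ADD r2, r2, #1: r2=6+1=7
CMP r2, #10  (cmp 7,10)
BLT top: taken
after XOR r3, r3, #12: r3=11^12=7
after XOR r3, r3, #1: r3=7^1=6
after ADD r2, r2, #1: r2=7+1=8
CMP r2, #10  (cmp 8,10)
BLT top: taken
after XOR r3, r3, #12: r3=6^12=10
after XOR r3, r3, #1: r3=10^1=11
after ADD r2, r2, #1: r2=8+1=9
CMP r2, #10  (cmp 9,10)
BLT top: taken
after XOR r3, r3, #12: r3=11^12=7
after XOR r3, r3, #1: r3=7^1=6
after ADD r2, r2, #1: r2=9+1=10
CMP r2, #10  (cmp 10,10)
BLT top: not taken
halt.
Total executed instructions: 38.

38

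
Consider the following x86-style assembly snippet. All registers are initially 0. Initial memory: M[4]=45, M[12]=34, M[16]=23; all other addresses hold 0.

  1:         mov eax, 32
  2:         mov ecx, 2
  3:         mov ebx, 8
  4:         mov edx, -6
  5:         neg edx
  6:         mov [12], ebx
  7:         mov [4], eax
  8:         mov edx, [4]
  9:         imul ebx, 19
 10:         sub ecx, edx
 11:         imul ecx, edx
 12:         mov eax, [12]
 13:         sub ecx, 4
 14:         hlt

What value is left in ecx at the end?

after mov eax, 32: eax=32
after mov ecx, 2: ecx=2
after mov ebx, 8: ebx=8
after mov edx, -6: edx=-6
after neg edx: edx=-(-6)=6
mov [12], ebx → M[12]=8
mov [4], eax → M[4]=32
after mov edx, [4]: edx=M[4]=32
after imul ebx, 19: ebx=8*19=152
after sub ecx, edx: ecx=2-32=-30
after imul ecx, edx: ecx=(-30)*32=-960
after mov eax, [12]: eax=M[12]=8
after sub ecx, 4: ecx=(-960)-4=-964
halt.

-964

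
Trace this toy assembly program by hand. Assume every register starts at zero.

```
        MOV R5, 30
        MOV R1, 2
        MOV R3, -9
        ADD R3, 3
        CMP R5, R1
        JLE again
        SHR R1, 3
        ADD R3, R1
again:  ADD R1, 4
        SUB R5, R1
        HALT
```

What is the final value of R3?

MOV R5, 30 → R5=30
MOV R1, 2 → R1=2
MOV R3, -9 → R3=-9
ADD R3, 3 → R3=(-9)+3=-6
CMP R5, R1  (cmp 30,2)
JLE again: not taken
SHR R1, 3 → R1=2>>3=0
ADD R3, R1 → R3=(-6)+0=-6
ADD R1, 4 → R1=0+4=4
SUB R5, R1 → R5=30-4=26
halt.

-6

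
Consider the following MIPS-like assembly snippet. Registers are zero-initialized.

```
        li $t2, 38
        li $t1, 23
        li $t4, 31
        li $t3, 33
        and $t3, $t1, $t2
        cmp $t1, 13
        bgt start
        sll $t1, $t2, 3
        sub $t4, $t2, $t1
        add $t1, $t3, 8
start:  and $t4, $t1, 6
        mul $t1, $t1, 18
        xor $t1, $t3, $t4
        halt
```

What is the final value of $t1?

$t2=38
$t1=23
$t4=31
$t3=33
$t3=23&38=6
cmp $t1, 13  (cmp 23,13)
bgt start: taken
$t4=23&6=6
$t1=23*18=414
$t1=6^6=0
halt.

0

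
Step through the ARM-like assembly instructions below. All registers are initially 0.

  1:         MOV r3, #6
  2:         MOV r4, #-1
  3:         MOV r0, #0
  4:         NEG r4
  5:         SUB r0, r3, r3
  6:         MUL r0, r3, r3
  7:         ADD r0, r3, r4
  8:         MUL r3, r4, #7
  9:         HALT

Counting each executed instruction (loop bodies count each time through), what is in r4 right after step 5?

MOV r3, #6 → r3=6
MOV r4, #-1 → r4=-1
MOV r0, #0 → r0=0
NEG r4 → r4=-(-1)=1
SUB r0, r3, r3 → r0=6-6=0
After step 5: r4 = 1.

1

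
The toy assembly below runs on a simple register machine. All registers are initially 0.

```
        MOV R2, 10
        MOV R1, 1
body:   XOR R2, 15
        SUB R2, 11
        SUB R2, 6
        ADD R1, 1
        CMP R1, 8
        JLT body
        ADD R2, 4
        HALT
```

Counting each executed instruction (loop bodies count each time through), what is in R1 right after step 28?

after MOV R2, 10: R2=10
after MOV R1, 1: R1=1
after XOR R2, 15: R2=10^15=5
after SUB R2, 11: R2=5-11=-6
after SUB R2, 6: R2=(-6)-6=-12
after ADD R1, 1: R1=1+1=2
CMP R1, 8  (cmp 2,8)
JLT body: taken
after XOR R2, 15: R2=(-12)^15=-5
after SUB R2, 11: R2=(-5)-11=-16
after SUB R2, 6: R2=(-16)-6=-22
after ADD R1, 1: R1=2+1=3
CMP R1, 8  (cmp 3,8)
JLT body: taken
after XOR R2, 15: R2=(-22)^15=-27
after SUB R2, 11: R2=(-27)-11=-38
after SUB R2, 6: R2=(-38)-6=-44
after ADD R1, 1: R1=3+1=4
CMP R1, 8  (cmp 4,8)
JLT body: taken
after XOR R2, 15: R2=(-44)^15=-37
after SUB R2, 11: R2=(-37)-11=-48
after SUB R2, 6: R2=(-48)-6=-54
after ADD R1, 1: R1=4+1=5
CMP R1, 8  (cmp 5,8)
JLT body: taken
after XOR R2, 15: R2=(-54)^15=-59
after SUB R2, 11: R2=(-59)-11=-70
After step 28: R1 = 5.

5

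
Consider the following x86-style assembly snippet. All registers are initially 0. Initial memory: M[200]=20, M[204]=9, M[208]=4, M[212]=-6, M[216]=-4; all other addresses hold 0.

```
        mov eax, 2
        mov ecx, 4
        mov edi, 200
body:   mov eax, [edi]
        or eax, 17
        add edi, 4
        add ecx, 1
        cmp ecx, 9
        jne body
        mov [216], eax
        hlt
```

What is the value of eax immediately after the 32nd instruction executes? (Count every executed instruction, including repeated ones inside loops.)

after mov eax, 2: eax=2
after mov ecx, 4: ecx=4
after mov edi, 200: edi=200
after mov eax, [edi]: eax=M[200]=20
after or eax, 17: eax=20|17=21
after add edi, 4: edi=200+4=204
after add ecx, 1: ecx=4+1=5
cmp ecx, 9  (cmp 5,9)
jne body: taken
after mov eax, [edi]: eax=M[204]=9
after or eax, 17: eax=9|17=25
after add edi, 4: edi=204+4=208
after add ecx, 1: ecx=5+1=6
cmp ecx, 9  (cmp 6,9)
jne body: taken
after mov eax, [edi]: eax=M[208]=4
after or eax, 17: eax=4|17=21
after add edi, 4: edi=208+4=212
after add ecx, 1: ecx=6+1=7
cmp ecx, 9  (cmp 7,9)
jne body: taken
after mov eax, [edi]: eax=M[212]=-6
after or eax, 17: eax=(-6)|17=-5
after add edi, 4: edi=212+4=216
after add ecx, 1: ecx=7+1=8
cmp ecx, 9  (cmp 8,9)
jne body: taken
after mov eax, [edi]: eax=M[216]=-4
after or eax, 17: eax=(-4)|17=-3
after add edi, 4: edi=216+4=220
after add ecx, 1: ecx=8+1=9
cmp ecx, 9  (cmp 9,9)
After step 32: eax = -3.

-3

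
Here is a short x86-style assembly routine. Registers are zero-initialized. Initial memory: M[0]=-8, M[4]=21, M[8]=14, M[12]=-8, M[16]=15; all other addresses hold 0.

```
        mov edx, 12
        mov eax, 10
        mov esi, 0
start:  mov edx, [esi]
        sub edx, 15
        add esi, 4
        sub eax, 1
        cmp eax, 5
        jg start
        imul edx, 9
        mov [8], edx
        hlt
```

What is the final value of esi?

mov edx, 12 → edx=12
mov eax, 10 → eax=10
mov esi, 0 → esi=0
mov edx, [esi] → edx=M[0]=-8
sub edx, 15 → edx=(-8)-15=-23
add esi, 4 → esi=0+4=4
sub eax, 1 → eax=10-1=9
cmp eax, 5  (cmp 9,5)
jg start: taken
mov edx, [esi] → edx=M[4]=21
sub edx, 15 → edx=21-15=6
add esi, 4 → esi=4+4=8
sub eax, 1 → eax=9-1=8
cmp eax, 5  (cmp 8,5)
jg start: taken
mov edx, [esi] → edx=M[8]=14
sub edx, 15 → edx=14-15=-1
add esi, 4 → esi=8+4=12
sub eax, 1 → eax=8-1=7
cmp eax, 5  (cmp 7,5)
jg start: taken
mov edx, [esi] → edx=M[12]=-8
sub edx, 15 → edx=(-8)-15=-23
add esi, 4 → esi=12+4=16
sub eax, 1 → eax=7-1=6
cmp eax, 5  (cmp 6,5)
jg start: taken
mov edx, [esi] → edx=M[16]=15
sub edx, 15 → edx=15-15=0
add esi, 4 → esi=16+4=20
sub eax, 1 → eax=6-1=5
cmp eax, 5  (cmp 5,5)
jg start: not taken
imul edx, 9 → edx=0*9=0
mov [8], edx → M[8]=0
halt.

20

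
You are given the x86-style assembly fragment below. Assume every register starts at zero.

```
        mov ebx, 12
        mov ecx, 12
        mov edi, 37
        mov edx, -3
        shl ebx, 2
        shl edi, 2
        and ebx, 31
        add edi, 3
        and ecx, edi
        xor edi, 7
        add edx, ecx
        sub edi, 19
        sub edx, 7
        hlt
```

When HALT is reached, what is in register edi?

ebx=12
ecx=12
edi=37
edx=-3
ebx=12<<2=48
edi=37<<2=148
ebx=48&31=16
edi=148+3=151
ecx=12&151=4
edi=151^7=144
edx=(-3)+4=1
edi=144-19=125
edx=1-7=-6
halt.

125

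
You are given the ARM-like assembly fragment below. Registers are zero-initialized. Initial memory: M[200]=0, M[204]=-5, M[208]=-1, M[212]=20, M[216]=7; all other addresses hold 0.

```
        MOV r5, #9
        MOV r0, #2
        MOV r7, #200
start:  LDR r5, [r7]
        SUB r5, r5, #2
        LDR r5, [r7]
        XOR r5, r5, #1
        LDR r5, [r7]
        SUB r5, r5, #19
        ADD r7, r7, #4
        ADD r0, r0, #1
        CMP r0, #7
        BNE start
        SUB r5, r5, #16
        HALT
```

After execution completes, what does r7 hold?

220

after MOV r5, #9: r5=9
after MOV r0, #2: r0=2
after MOV r7, #200: r7=200
after LDR r5, [r7]: r5=M[200]=0
after SUB r5, r5, #2: r5=0-2=-2
after LDR r5, [r7]: r5=M[200]=0
after XOR r5, r5, #1: r5=0^1=1
after LDR r5, [r7]: r5=M[200]=0
after SUB r5, r5, #19: r5=0-19=-19
after ADD r7, r7, #4: r7=200+4=204
after ADD r0, r0, #1: r0=2+1=3
CMP r0, #7  (cmp 3,7)
BNE start: taken
after LDR r5, [r7]: r5=M[204]=-5
after SUB r5, r5, #2: r5=(-5)-2=-7
after LDR r5, [r7]: r5=M[204]=-5
after XOR r5, r5, #1: r5=(-5)^1=-6
after LDR r5, [r7]: r5=M[204]=-5
after SUB r5, r5, #19: r5=(-5)-19=-24
after ADD r7, r7, #4: r7=204+4=208
after ADD r0, r0, #1: r0=3+1=4
CMP r0, #7  (cmp 4,7)
BNE start: taken
after LDR r5, [r7]: r5=M[208]=-1
after SUB r5, r5, #2: r5=(-1)-2=-3
after LDR r5, [r7]: r5=M[208]=-1
after XOR r5, r5, #1: r5=(-1)^1=-2
after LDR r5, [r7]: r5=M[208]=-1
after SUB r5, r5, #19: r5=(-1)-19=-20
after ADD r7, r7, #4: r7=208+4=212
after ADD r0, r0, #1: r0=4+1=5
CMP r0, #7  (cmp 5,7)
BNE start: taken
after LDR r5, [r7]: r5=M[212]=20
after SUB r5, r5, #2: r5=20-2=18
after LDR r5, [r7]: r5=M[212]=20
after XOR r5, r5, #1: r5=20^1=21
after LDR r5, [r7]: r5=M[212]=20
after SUB r5, r5, #19: r5=20-19=1
after ADD r7, r7, #4: r7=212+4=216
after ADD r0, r0, #1: r0=5+1=6
CMP r0, #7  (cmp 6,7)
BNE start: taken
after LDR r5, [r7]: r5=M[216]=7
after SUB r5, r5, #2: r5=7-2=5
after LDR r5, [r7]: r5=M[216]=7
after XOR r5, r5, #1: r5=7^1=6
after LDR r5, [r7]: r5=M[216]=7
after SUB r5, r5, #19: r5=7-19=-12
after ADD r7, r7, #4: r7=216+4=220
after ADD r0, r0, #1: r0=6+1=7
CMP r0, #7  (cmp 7,7)
BNE start: not taken
after SUB r5, r5, #16: r5=(-12)-16=-28
halt.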